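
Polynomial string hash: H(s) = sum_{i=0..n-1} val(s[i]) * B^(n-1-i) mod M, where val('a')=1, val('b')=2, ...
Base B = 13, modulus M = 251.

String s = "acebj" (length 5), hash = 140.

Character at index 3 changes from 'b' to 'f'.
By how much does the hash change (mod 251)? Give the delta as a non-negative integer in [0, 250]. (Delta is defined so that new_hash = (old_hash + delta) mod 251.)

Delta formula: (val(new) - val(old)) * B^(n-1-k) mod M
  val('f') - val('b') = 6 - 2 = 4
  B^(n-1-k) = 13^1 mod 251 = 13
  Delta = 4 * 13 mod 251 = 52

Answer: 52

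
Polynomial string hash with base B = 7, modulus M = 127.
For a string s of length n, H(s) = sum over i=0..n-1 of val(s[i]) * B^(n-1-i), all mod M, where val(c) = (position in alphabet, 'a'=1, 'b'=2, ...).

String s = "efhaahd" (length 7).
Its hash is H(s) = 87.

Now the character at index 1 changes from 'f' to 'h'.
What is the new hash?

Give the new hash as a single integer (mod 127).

Answer: 46

Derivation:
val('f') = 6, val('h') = 8
Position k = 1, exponent = n-1-k = 5
B^5 mod M = 7^5 mod 127 = 43
Delta = (8 - 6) * 43 mod 127 = 86
New hash = (87 + 86) mod 127 = 46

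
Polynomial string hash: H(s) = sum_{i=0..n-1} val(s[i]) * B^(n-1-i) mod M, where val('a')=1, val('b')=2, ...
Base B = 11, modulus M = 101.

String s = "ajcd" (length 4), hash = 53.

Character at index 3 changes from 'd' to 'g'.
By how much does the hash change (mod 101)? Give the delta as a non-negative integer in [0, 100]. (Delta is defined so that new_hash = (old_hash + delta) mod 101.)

Delta formula: (val(new) - val(old)) * B^(n-1-k) mod M
  val('g') - val('d') = 7 - 4 = 3
  B^(n-1-k) = 11^0 mod 101 = 1
  Delta = 3 * 1 mod 101 = 3

Answer: 3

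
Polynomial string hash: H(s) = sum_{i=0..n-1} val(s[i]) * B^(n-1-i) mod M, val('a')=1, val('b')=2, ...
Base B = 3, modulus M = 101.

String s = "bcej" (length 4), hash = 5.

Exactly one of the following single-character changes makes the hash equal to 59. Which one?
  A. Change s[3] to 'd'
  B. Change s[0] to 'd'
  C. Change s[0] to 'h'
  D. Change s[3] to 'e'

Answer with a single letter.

Option A: s[3]='j'->'d', delta=(4-10)*3^0 mod 101 = 95, hash=5+95 mod 101 = 100
Option B: s[0]='b'->'d', delta=(4-2)*3^3 mod 101 = 54, hash=5+54 mod 101 = 59 <-- target
Option C: s[0]='b'->'h', delta=(8-2)*3^3 mod 101 = 61, hash=5+61 mod 101 = 66
Option D: s[3]='j'->'e', delta=(5-10)*3^0 mod 101 = 96, hash=5+96 mod 101 = 0

Answer: B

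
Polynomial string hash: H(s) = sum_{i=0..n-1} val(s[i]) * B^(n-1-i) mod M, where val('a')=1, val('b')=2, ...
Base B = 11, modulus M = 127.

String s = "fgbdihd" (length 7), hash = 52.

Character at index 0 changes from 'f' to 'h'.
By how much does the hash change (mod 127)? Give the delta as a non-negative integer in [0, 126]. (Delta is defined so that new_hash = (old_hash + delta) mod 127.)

Answer: 76

Derivation:
Delta formula: (val(new) - val(old)) * B^(n-1-k) mod M
  val('h') - val('f') = 8 - 6 = 2
  B^(n-1-k) = 11^6 mod 127 = 38
  Delta = 2 * 38 mod 127 = 76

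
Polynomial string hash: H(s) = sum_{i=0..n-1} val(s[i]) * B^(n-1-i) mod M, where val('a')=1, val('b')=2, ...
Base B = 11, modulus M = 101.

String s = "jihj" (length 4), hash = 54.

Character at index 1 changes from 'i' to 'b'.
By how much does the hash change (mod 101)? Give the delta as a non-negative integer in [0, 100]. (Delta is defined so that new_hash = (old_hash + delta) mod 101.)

Delta formula: (val(new) - val(old)) * B^(n-1-k) mod M
  val('b') - val('i') = 2 - 9 = -7
  B^(n-1-k) = 11^2 mod 101 = 20
  Delta = -7 * 20 mod 101 = 62

Answer: 62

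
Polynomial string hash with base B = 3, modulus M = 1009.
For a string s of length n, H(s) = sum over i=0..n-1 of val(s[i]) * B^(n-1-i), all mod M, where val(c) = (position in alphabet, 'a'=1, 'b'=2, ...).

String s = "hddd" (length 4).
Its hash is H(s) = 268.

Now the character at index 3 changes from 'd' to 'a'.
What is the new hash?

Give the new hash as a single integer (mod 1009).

val('d') = 4, val('a') = 1
Position k = 3, exponent = n-1-k = 0
B^0 mod M = 3^0 mod 1009 = 1
Delta = (1 - 4) * 1 mod 1009 = 1006
New hash = (268 + 1006) mod 1009 = 265

Answer: 265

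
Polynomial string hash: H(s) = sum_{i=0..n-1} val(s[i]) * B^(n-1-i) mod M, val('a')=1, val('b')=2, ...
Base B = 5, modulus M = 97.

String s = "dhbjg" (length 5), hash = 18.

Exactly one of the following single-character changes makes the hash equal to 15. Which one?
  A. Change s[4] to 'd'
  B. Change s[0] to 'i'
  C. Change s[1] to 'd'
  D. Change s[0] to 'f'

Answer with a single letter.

Answer: A

Derivation:
Option A: s[4]='g'->'d', delta=(4-7)*5^0 mod 97 = 94, hash=18+94 mod 97 = 15 <-- target
Option B: s[0]='d'->'i', delta=(9-4)*5^4 mod 97 = 21, hash=18+21 mod 97 = 39
Option C: s[1]='h'->'d', delta=(4-8)*5^3 mod 97 = 82, hash=18+82 mod 97 = 3
Option D: s[0]='d'->'f', delta=(6-4)*5^4 mod 97 = 86, hash=18+86 mod 97 = 7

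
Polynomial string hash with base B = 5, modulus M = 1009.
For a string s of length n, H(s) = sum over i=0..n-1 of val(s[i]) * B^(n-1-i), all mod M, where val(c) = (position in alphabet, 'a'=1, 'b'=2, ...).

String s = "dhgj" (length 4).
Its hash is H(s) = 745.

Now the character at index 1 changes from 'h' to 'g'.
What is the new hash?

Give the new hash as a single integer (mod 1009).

val('h') = 8, val('g') = 7
Position k = 1, exponent = n-1-k = 2
B^2 mod M = 5^2 mod 1009 = 25
Delta = (7 - 8) * 25 mod 1009 = 984
New hash = (745 + 984) mod 1009 = 720

Answer: 720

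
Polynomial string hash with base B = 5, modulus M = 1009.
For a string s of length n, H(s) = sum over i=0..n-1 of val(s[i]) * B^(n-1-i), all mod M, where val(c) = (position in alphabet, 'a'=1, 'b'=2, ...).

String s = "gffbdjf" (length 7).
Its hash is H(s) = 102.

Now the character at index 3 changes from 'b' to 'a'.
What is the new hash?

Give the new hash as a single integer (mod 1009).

val('b') = 2, val('a') = 1
Position k = 3, exponent = n-1-k = 3
B^3 mod M = 5^3 mod 1009 = 125
Delta = (1 - 2) * 125 mod 1009 = 884
New hash = (102 + 884) mod 1009 = 986

Answer: 986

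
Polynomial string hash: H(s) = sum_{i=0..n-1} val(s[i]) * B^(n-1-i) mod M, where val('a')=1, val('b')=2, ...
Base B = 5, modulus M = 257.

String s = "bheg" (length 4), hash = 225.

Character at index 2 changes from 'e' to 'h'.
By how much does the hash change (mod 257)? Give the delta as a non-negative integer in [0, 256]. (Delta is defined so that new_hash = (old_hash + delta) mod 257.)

Answer: 15

Derivation:
Delta formula: (val(new) - val(old)) * B^(n-1-k) mod M
  val('h') - val('e') = 8 - 5 = 3
  B^(n-1-k) = 5^1 mod 257 = 5
  Delta = 3 * 5 mod 257 = 15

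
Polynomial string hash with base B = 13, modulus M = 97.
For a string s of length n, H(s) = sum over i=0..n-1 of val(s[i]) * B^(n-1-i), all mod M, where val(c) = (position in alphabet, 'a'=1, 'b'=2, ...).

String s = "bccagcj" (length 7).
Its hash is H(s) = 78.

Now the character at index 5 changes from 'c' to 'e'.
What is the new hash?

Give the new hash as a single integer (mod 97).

val('c') = 3, val('e') = 5
Position k = 5, exponent = n-1-k = 1
B^1 mod M = 13^1 mod 97 = 13
Delta = (5 - 3) * 13 mod 97 = 26
New hash = (78 + 26) mod 97 = 7

Answer: 7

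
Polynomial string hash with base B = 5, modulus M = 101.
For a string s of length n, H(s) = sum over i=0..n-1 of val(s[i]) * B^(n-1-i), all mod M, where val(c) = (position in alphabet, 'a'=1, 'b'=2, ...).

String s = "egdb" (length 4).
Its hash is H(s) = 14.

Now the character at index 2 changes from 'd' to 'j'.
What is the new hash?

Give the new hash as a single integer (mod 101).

val('d') = 4, val('j') = 10
Position k = 2, exponent = n-1-k = 1
B^1 mod M = 5^1 mod 101 = 5
Delta = (10 - 4) * 5 mod 101 = 30
New hash = (14 + 30) mod 101 = 44

Answer: 44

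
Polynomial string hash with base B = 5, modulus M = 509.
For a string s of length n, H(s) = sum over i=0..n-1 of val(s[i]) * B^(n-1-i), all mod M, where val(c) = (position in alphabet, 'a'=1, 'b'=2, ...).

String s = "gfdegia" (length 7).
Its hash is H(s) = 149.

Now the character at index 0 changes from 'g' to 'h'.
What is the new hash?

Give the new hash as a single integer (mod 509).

val('g') = 7, val('h') = 8
Position k = 0, exponent = n-1-k = 6
B^6 mod M = 5^6 mod 509 = 355
Delta = (8 - 7) * 355 mod 509 = 355
New hash = (149 + 355) mod 509 = 504

Answer: 504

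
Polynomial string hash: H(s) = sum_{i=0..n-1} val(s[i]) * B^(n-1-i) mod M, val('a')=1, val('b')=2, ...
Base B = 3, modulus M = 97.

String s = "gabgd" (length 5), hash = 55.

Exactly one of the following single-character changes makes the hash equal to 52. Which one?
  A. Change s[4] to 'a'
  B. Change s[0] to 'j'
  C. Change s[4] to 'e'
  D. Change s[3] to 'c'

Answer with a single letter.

Answer: A

Derivation:
Option A: s[4]='d'->'a', delta=(1-4)*3^0 mod 97 = 94, hash=55+94 mod 97 = 52 <-- target
Option B: s[0]='g'->'j', delta=(10-7)*3^4 mod 97 = 49, hash=55+49 mod 97 = 7
Option C: s[4]='d'->'e', delta=(5-4)*3^0 mod 97 = 1, hash=55+1 mod 97 = 56
Option D: s[3]='g'->'c', delta=(3-7)*3^1 mod 97 = 85, hash=55+85 mod 97 = 43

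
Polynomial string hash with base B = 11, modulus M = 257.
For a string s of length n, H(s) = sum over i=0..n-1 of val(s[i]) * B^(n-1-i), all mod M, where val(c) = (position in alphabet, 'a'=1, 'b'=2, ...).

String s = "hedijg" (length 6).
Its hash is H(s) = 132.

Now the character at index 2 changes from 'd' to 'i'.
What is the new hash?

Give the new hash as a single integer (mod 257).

Answer: 105

Derivation:
val('d') = 4, val('i') = 9
Position k = 2, exponent = n-1-k = 3
B^3 mod M = 11^3 mod 257 = 46
Delta = (9 - 4) * 46 mod 257 = 230
New hash = (132 + 230) mod 257 = 105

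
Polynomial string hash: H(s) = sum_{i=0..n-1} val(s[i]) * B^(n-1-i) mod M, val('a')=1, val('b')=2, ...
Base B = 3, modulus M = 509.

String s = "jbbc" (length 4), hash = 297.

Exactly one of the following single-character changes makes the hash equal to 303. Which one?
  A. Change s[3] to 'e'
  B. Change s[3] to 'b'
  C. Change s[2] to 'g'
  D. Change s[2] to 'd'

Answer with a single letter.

Answer: D

Derivation:
Option A: s[3]='c'->'e', delta=(5-3)*3^0 mod 509 = 2, hash=297+2 mod 509 = 299
Option B: s[3]='c'->'b', delta=(2-3)*3^0 mod 509 = 508, hash=297+508 mod 509 = 296
Option C: s[2]='b'->'g', delta=(7-2)*3^1 mod 509 = 15, hash=297+15 mod 509 = 312
Option D: s[2]='b'->'d', delta=(4-2)*3^1 mod 509 = 6, hash=297+6 mod 509 = 303 <-- target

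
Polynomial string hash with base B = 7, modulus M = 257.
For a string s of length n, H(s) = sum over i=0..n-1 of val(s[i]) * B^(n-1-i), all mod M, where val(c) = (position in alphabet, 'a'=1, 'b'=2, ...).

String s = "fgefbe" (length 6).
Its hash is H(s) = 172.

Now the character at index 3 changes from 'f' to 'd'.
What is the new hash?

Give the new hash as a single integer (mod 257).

val('f') = 6, val('d') = 4
Position k = 3, exponent = n-1-k = 2
B^2 mod M = 7^2 mod 257 = 49
Delta = (4 - 6) * 49 mod 257 = 159
New hash = (172 + 159) mod 257 = 74

Answer: 74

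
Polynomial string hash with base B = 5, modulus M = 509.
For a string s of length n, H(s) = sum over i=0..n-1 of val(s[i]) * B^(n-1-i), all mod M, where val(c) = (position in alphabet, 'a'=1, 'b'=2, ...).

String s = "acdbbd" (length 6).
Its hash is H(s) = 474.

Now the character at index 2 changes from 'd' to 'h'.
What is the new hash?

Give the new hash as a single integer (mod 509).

Answer: 465

Derivation:
val('d') = 4, val('h') = 8
Position k = 2, exponent = n-1-k = 3
B^3 mod M = 5^3 mod 509 = 125
Delta = (8 - 4) * 125 mod 509 = 500
New hash = (474 + 500) mod 509 = 465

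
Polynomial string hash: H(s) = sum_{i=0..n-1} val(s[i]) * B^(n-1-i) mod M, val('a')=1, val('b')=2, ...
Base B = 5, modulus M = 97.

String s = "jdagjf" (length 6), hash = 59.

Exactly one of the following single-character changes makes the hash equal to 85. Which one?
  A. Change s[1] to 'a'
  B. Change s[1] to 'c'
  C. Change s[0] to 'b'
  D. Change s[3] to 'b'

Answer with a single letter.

Answer: C

Derivation:
Option A: s[1]='d'->'a', delta=(1-4)*5^4 mod 97 = 65, hash=59+65 mod 97 = 27
Option B: s[1]='d'->'c', delta=(3-4)*5^4 mod 97 = 54, hash=59+54 mod 97 = 16
Option C: s[0]='j'->'b', delta=(2-10)*5^5 mod 97 = 26, hash=59+26 mod 97 = 85 <-- target
Option D: s[3]='g'->'b', delta=(2-7)*5^2 mod 97 = 69, hash=59+69 mod 97 = 31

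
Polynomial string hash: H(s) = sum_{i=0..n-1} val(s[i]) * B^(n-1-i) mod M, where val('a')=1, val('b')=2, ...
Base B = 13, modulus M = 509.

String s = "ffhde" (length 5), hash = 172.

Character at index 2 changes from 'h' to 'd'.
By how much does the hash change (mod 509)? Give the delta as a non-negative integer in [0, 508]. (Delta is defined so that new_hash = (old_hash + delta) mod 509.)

Answer: 342

Derivation:
Delta formula: (val(new) - val(old)) * B^(n-1-k) mod M
  val('d') - val('h') = 4 - 8 = -4
  B^(n-1-k) = 13^2 mod 509 = 169
  Delta = -4 * 169 mod 509 = 342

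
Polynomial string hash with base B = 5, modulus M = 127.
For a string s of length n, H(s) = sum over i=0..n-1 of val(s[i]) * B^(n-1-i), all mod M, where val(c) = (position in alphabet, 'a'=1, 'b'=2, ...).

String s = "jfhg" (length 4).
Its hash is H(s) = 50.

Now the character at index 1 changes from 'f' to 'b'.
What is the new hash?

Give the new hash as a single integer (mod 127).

Answer: 77

Derivation:
val('f') = 6, val('b') = 2
Position k = 1, exponent = n-1-k = 2
B^2 mod M = 5^2 mod 127 = 25
Delta = (2 - 6) * 25 mod 127 = 27
New hash = (50 + 27) mod 127 = 77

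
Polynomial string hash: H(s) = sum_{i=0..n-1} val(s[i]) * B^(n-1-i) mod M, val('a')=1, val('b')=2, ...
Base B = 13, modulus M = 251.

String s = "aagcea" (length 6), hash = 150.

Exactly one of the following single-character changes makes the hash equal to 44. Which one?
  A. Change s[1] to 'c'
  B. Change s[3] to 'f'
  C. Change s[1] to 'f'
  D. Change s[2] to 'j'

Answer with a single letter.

Option A: s[1]='a'->'c', delta=(3-1)*13^4 mod 251 = 145, hash=150+145 mod 251 = 44 <-- target
Option B: s[3]='c'->'f', delta=(6-3)*13^2 mod 251 = 5, hash=150+5 mod 251 = 155
Option C: s[1]='a'->'f', delta=(6-1)*13^4 mod 251 = 237, hash=150+237 mod 251 = 136
Option D: s[2]='g'->'j', delta=(10-7)*13^3 mod 251 = 65, hash=150+65 mod 251 = 215

Answer: A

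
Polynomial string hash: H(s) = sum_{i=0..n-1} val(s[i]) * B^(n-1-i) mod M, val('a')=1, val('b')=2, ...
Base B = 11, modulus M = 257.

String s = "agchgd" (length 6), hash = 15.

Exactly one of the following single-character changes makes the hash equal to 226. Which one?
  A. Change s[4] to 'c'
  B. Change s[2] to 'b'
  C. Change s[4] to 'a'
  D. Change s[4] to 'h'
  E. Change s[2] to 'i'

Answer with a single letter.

Option A: s[4]='g'->'c', delta=(3-7)*11^1 mod 257 = 213, hash=15+213 mod 257 = 228
Option B: s[2]='c'->'b', delta=(2-3)*11^3 mod 257 = 211, hash=15+211 mod 257 = 226 <-- target
Option C: s[4]='g'->'a', delta=(1-7)*11^1 mod 257 = 191, hash=15+191 mod 257 = 206
Option D: s[4]='g'->'h', delta=(8-7)*11^1 mod 257 = 11, hash=15+11 mod 257 = 26
Option E: s[2]='c'->'i', delta=(9-3)*11^3 mod 257 = 19, hash=15+19 mod 257 = 34

Answer: B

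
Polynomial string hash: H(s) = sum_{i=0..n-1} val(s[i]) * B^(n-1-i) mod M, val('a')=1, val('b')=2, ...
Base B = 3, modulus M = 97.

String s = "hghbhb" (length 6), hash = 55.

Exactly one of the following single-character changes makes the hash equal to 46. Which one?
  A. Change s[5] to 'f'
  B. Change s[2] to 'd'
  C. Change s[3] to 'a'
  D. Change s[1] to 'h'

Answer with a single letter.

Option A: s[5]='b'->'f', delta=(6-2)*3^0 mod 97 = 4, hash=55+4 mod 97 = 59
Option B: s[2]='h'->'d', delta=(4-8)*3^3 mod 97 = 86, hash=55+86 mod 97 = 44
Option C: s[3]='b'->'a', delta=(1-2)*3^2 mod 97 = 88, hash=55+88 mod 97 = 46 <-- target
Option D: s[1]='g'->'h', delta=(8-7)*3^4 mod 97 = 81, hash=55+81 mod 97 = 39

Answer: C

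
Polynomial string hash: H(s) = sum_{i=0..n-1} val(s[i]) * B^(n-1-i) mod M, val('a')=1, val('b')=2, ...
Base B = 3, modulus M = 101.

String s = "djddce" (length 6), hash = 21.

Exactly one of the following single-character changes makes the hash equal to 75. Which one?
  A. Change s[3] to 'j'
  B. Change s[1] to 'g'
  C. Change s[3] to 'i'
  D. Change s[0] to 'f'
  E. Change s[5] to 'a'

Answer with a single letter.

Option A: s[3]='d'->'j', delta=(10-4)*3^2 mod 101 = 54, hash=21+54 mod 101 = 75 <-- target
Option B: s[1]='j'->'g', delta=(7-10)*3^4 mod 101 = 60, hash=21+60 mod 101 = 81
Option C: s[3]='d'->'i', delta=(9-4)*3^2 mod 101 = 45, hash=21+45 mod 101 = 66
Option D: s[0]='d'->'f', delta=(6-4)*3^5 mod 101 = 82, hash=21+82 mod 101 = 2
Option E: s[5]='e'->'a', delta=(1-5)*3^0 mod 101 = 97, hash=21+97 mod 101 = 17

Answer: A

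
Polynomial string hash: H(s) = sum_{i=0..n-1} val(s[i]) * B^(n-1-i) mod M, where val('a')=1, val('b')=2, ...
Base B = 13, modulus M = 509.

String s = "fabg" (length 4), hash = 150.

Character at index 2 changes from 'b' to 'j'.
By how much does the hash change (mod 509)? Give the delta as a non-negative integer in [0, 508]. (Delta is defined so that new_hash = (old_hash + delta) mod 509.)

Delta formula: (val(new) - val(old)) * B^(n-1-k) mod M
  val('j') - val('b') = 10 - 2 = 8
  B^(n-1-k) = 13^1 mod 509 = 13
  Delta = 8 * 13 mod 509 = 104

Answer: 104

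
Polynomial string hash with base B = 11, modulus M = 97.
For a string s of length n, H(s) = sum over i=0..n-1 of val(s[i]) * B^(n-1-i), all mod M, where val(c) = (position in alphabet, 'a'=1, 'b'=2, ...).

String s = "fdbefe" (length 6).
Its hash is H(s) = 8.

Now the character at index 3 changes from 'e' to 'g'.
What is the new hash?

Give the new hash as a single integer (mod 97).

Answer: 56

Derivation:
val('e') = 5, val('g') = 7
Position k = 3, exponent = n-1-k = 2
B^2 mod M = 11^2 mod 97 = 24
Delta = (7 - 5) * 24 mod 97 = 48
New hash = (8 + 48) mod 97 = 56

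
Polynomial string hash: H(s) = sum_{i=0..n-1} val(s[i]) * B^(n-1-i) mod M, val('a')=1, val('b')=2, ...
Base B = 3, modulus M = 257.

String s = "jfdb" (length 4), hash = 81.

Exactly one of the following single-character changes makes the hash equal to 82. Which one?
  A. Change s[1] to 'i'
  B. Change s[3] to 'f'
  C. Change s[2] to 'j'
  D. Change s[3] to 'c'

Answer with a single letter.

Answer: D

Derivation:
Option A: s[1]='f'->'i', delta=(9-6)*3^2 mod 257 = 27, hash=81+27 mod 257 = 108
Option B: s[3]='b'->'f', delta=(6-2)*3^0 mod 257 = 4, hash=81+4 mod 257 = 85
Option C: s[2]='d'->'j', delta=(10-4)*3^1 mod 257 = 18, hash=81+18 mod 257 = 99
Option D: s[3]='b'->'c', delta=(3-2)*3^0 mod 257 = 1, hash=81+1 mod 257 = 82 <-- target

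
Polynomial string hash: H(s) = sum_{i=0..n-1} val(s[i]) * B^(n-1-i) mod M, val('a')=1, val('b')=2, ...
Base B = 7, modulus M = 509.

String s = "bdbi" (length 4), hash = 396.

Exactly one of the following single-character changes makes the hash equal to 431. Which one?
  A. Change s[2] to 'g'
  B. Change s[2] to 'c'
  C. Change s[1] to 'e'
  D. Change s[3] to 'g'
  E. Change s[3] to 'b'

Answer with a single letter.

Option A: s[2]='b'->'g', delta=(7-2)*7^1 mod 509 = 35, hash=396+35 mod 509 = 431 <-- target
Option B: s[2]='b'->'c', delta=(3-2)*7^1 mod 509 = 7, hash=396+7 mod 509 = 403
Option C: s[1]='d'->'e', delta=(5-4)*7^2 mod 509 = 49, hash=396+49 mod 509 = 445
Option D: s[3]='i'->'g', delta=(7-9)*7^0 mod 509 = 507, hash=396+507 mod 509 = 394
Option E: s[3]='i'->'b', delta=(2-9)*7^0 mod 509 = 502, hash=396+502 mod 509 = 389

Answer: A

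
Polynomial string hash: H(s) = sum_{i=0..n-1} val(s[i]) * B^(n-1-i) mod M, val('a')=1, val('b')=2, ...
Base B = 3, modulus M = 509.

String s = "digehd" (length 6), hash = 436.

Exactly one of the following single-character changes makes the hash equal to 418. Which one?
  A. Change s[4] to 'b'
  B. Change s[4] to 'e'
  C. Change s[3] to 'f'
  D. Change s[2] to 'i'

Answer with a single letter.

Answer: A

Derivation:
Option A: s[4]='h'->'b', delta=(2-8)*3^1 mod 509 = 491, hash=436+491 mod 509 = 418 <-- target
Option B: s[4]='h'->'e', delta=(5-8)*3^1 mod 509 = 500, hash=436+500 mod 509 = 427
Option C: s[3]='e'->'f', delta=(6-5)*3^2 mod 509 = 9, hash=436+9 mod 509 = 445
Option D: s[2]='g'->'i', delta=(9-7)*3^3 mod 509 = 54, hash=436+54 mod 509 = 490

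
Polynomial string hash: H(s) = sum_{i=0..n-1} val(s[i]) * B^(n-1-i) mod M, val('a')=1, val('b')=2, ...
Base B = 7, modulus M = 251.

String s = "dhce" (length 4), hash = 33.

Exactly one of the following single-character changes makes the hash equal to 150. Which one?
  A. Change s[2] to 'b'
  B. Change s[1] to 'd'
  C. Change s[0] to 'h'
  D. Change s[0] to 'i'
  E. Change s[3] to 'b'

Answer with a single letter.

Answer: C

Derivation:
Option A: s[2]='c'->'b', delta=(2-3)*7^1 mod 251 = 244, hash=33+244 mod 251 = 26
Option B: s[1]='h'->'d', delta=(4-8)*7^2 mod 251 = 55, hash=33+55 mod 251 = 88
Option C: s[0]='d'->'h', delta=(8-4)*7^3 mod 251 = 117, hash=33+117 mod 251 = 150 <-- target
Option D: s[0]='d'->'i', delta=(9-4)*7^3 mod 251 = 209, hash=33+209 mod 251 = 242
Option E: s[3]='e'->'b', delta=(2-5)*7^0 mod 251 = 248, hash=33+248 mod 251 = 30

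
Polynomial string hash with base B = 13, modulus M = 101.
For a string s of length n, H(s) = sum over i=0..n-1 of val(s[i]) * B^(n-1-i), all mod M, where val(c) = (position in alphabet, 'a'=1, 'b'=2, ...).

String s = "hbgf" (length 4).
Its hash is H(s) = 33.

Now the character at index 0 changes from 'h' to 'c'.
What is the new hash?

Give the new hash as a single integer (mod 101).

Answer: 57

Derivation:
val('h') = 8, val('c') = 3
Position k = 0, exponent = n-1-k = 3
B^3 mod M = 13^3 mod 101 = 76
Delta = (3 - 8) * 76 mod 101 = 24
New hash = (33 + 24) mod 101 = 57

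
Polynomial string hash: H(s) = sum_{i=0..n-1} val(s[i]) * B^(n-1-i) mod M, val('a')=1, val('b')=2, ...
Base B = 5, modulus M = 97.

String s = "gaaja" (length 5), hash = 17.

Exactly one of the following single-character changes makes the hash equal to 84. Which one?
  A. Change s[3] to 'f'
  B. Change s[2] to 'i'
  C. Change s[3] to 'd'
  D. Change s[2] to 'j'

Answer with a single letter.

Answer: C

Derivation:
Option A: s[3]='j'->'f', delta=(6-10)*5^1 mod 97 = 77, hash=17+77 mod 97 = 94
Option B: s[2]='a'->'i', delta=(9-1)*5^2 mod 97 = 6, hash=17+6 mod 97 = 23
Option C: s[3]='j'->'d', delta=(4-10)*5^1 mod 97 = 67, hash=17+67 mod 97 = 84 <-- target
Option D: s[2]='a'->'j', delta=(10-1)*5^2 mod 97 = 31, hash=17+31 mod 97 = 48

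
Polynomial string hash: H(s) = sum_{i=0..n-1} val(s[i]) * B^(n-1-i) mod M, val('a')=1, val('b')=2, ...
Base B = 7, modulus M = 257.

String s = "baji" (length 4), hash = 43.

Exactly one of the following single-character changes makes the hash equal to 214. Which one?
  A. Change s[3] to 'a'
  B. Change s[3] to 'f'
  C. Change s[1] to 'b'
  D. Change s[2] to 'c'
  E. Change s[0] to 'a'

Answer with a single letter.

Option A: s[3]='i'->'a', delta=(1-9)*7^0 mod 257 = 249, hash=43+249 mod 257 = 35
Option B: s[3]='i'->'f', delta=(6-9)*7^0 mod 257 = 254, hash=43+254 mod 257 = 40
Option C: s[1]='a'->'b', delta=(2-1)*7^2 mod 257 = 49, hash=43+49 mod 257 = 92
Option D: s[2]='j'->'c', delta=(3-10)*7^1 mod 257 = 208, hash=43+208 mod 257 = 251
Option E: s[0]='b'->'a', delta=(1-2)*7^3 mod 257 = 171, hash=43+171 mod 257 = 214 <-- target

Answer: E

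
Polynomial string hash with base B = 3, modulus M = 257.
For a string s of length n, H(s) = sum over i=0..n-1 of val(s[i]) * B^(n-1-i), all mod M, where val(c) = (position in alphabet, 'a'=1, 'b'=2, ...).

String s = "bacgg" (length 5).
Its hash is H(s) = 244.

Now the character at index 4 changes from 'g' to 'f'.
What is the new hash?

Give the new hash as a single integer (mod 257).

val('g') = 7, val('f') = 6
Position k = 4, exponent = n-1-k = 0
B^0 mod M = 3^0 mod 257 = 1
Delta = (6 - 7) * 1 mod 257 = 256
New hash = (244 + 256) mod 257 = 243

Answer: 243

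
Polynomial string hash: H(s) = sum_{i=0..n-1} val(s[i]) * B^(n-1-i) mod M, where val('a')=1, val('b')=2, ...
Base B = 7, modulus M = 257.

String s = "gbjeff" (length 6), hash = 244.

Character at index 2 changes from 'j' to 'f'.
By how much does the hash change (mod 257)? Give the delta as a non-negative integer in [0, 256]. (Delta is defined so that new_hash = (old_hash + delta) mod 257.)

Answer: 170

Derivation:
Delta formula: (val(new) - val(old)) * B^(n-1-k) mod M
  val('f') - val('j') = 6 - 10 = -4
  B^(n-1-k) = 7^3 mod 257 = 86
  Delta = -4 * 86 mod 257 = 170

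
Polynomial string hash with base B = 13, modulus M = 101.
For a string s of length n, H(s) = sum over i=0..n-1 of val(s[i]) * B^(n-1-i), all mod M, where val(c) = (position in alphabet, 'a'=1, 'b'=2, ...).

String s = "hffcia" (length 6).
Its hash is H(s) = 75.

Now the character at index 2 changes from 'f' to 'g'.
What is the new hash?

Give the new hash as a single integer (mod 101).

val('f') = 6, val('g') = 7
Position k = 2, exponent = n-1-k = 3
B^3 mod M = 13^3 mod 101 = 76
Delta = (7 - 6) * 76 mod 101 = 76
New hash = (75 + 76) mod 101 = 50

Answer: 50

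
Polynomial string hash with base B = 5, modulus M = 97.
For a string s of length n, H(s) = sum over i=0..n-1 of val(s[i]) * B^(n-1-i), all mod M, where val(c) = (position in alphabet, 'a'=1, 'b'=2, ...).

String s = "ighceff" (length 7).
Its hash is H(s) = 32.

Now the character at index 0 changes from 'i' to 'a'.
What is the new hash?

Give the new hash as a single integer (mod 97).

Answer: 65

Derivation:
val('i') = 9, val('a') = 1
Position k = 0, exponent = n-1-k = 6
B^6 mod M = 5^6 mod 97 = 8
Delta = (1 - 9) * 8 mod 97 = 33
New hash = (32 + 33) mod 97 = 65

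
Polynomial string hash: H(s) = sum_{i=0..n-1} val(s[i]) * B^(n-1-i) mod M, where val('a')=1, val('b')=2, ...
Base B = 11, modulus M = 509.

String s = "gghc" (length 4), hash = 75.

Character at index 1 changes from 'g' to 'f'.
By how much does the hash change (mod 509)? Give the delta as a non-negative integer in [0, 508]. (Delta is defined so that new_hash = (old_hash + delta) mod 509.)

Delta formula: (val(new) - val(old)) * B^(n-1-k) mod M
  val('f') - val('g') = 6 - 7 = -1
  B^(n-1-k) = 11^2 mod 509 = 121
  Delta = -1 * 121 mod 509 = 388

Answer: 388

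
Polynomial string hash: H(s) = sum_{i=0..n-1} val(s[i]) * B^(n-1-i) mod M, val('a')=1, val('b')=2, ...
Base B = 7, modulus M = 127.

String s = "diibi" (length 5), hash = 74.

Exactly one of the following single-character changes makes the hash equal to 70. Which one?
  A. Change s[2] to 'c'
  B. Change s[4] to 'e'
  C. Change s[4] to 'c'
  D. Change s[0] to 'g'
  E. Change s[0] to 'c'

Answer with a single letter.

Option A: s[2]='i'->'c', delta=(3-9)*7^2 mod 127 = 87, hash=74+87 mod 127 = 34
Option B: s[4]='i'->'e', delta=(5-9)*7^0 mod 127 = 123, hash=74+123 mod 127 = 70 <-- target
Option C: s[4]='i'->'c', delta=(3-9)*7^0 mod 127 = 121, hash=74+121 mod 127 = 68
Option D: s[0]='d'->'g', delta=(7-4)*7^4 mod 127 = 91, hash=74+91 mod 127 = 38
Option E: s[0]='d'->'c', delta=(3-4)*7^4 mod 127 = 12, hash=74+12 mod 127 = 86

Answer: B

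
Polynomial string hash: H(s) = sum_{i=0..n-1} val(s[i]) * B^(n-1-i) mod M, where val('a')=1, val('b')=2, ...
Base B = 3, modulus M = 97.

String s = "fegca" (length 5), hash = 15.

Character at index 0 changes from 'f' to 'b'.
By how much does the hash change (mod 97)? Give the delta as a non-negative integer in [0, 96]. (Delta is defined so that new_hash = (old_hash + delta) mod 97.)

Delta formula: (val(new) - val(old)) * B^(n-1-k) mod M
  val('b') - val('f') = 2 - 6 = -4
  B^(n-1-k) = 3^4 mod 97 = 81
  Delta = -4 * 81 mod 97 = 64

Answer: 64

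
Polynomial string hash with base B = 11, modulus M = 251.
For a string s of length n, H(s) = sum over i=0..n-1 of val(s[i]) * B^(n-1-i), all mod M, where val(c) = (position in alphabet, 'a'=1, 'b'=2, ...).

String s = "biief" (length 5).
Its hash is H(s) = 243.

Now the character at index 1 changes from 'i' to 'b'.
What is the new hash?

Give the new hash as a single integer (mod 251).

val('i') = 9, val('b') = 2
Position k = 1, exponent = n-1-k = 3
B^3 mod M = 11^3 mod 251 = 76
Delta = (2 - 9) * 76 mod 251 = 221
New hash = (243 + 221) mod 251 = 213

Answer: 213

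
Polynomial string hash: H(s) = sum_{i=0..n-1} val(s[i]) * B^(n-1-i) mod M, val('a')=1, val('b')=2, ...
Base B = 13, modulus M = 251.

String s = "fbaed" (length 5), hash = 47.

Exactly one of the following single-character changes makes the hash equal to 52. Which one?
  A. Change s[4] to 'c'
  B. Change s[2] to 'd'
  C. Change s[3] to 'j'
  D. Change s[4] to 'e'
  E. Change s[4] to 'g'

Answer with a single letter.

Option A: s[4]='d'->'c', delta=(3-4)*13^0 mod 251 = 250, hash=47+250 mod 251 = 46
Option B: s[2]='a'->'d', delta=(4-1)*13^2 mod 251 = 5, hash=47+5 mod 251 = 52 <-- target
Option C: s[3]='e'->'j', delta=(10-5)*13^1 mod 251 = 65, hash=47+65 mod 251 = 112
Option D: s[4]='d'->'e', delta=(5-4)*13^0 mod 251 = 1, hash=47+1 mod 251 = 48
Option E: s[4]='d'->'g', delta=(7-4)*13^0 mod 251 = 3, hash=47+3 mod 251 = 50

Answer: B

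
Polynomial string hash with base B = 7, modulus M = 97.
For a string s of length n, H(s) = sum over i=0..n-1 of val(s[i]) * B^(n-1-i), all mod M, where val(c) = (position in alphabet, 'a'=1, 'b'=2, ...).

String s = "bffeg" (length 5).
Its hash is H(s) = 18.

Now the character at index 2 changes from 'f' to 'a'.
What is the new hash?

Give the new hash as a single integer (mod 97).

Answer: 64

Derivation:
val('f') = 6, val('a') = 1
Position k = 2, exponent = n-1-k = 2
B^2 mod M = 7^2 mod 97 = 49
Delta = (1 - 6) * 49 mod 97 = 46
New hash = (18 + 46) mod 97 = 64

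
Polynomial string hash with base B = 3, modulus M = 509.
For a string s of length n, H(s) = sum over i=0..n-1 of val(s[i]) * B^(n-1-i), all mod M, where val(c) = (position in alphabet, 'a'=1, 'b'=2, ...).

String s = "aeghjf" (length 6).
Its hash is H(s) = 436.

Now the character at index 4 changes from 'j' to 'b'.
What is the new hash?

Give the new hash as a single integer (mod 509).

Answer: 412

Derivation:
val('j') = 10, val('b') = 2
Position k = 4, exponent = n-1-k = 1
B^1 mod M = 3^1 mod 509 = 3
Delta = (2 - 10) * 3 mod 509 = 485
New hash = (436 + 485) mod 509 = 412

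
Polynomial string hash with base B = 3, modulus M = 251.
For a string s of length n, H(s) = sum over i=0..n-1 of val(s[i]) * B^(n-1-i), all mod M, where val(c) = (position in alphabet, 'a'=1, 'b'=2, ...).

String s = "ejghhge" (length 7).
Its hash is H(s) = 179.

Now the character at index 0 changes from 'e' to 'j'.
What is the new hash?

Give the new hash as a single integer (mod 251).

Answer: 59

Derivation:
val('e') = 5, val('j') = 10
Position k = 0, exponent = n-1-k = 6
B^6 mod M = 3^6 mod 251 = 227
Delta = (10 - 5) * 227 mod 251 = 131
New hash = (179 + 131) mod 251 = 59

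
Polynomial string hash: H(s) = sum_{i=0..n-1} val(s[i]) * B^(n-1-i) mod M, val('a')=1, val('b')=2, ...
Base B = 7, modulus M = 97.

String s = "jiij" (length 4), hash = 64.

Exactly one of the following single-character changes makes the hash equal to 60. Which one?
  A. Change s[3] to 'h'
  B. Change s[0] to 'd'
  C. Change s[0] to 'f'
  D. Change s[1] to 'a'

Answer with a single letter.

Option A: s[3]='j'->'h', delta=(8-10)*7^0 mod 97 = 95, hash=64+95 mod 97 = 62
Option B: s[0]='j'->'d', delta=(4-10)*7^3 mod 97 = 76, hash=64+76 mod 97 = 43
Option C: s[0]='j'->'f', delta=(6-10)*7^3 mod 97 = 83, hash=64+83 mod 97 = 50
Option D: s[1]='i'->'a', delta=(1-9)*7^2 mod 97 = 93, hash=64+93 mod 97 = 60 <-- target

Answer: D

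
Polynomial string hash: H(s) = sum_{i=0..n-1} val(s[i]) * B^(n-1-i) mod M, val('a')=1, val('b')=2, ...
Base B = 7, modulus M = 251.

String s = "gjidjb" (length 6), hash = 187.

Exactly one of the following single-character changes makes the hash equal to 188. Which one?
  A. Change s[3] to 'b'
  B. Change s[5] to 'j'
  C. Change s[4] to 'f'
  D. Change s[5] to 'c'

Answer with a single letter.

Option A: s[3]='d'->'b', delta=(2-4)*7^2 mod 251 = 153, hash=187+153 mod 251 = 89
Option B: s[5]='b'->'j', delta=(10-2)*7^0 mod 251 = 8, hash=187+8 mod 251 = 195
Option C: s[4]='j'->'f', delta=(6-10)*7^1 mod 251 = 223, hash=187+223 mod 251 = 159
Option D: s[5]='b'->'c', delta=(3-2)*7^0 mod 251 = 1, hash=187+1 mod 251 = 188 <-- target

Answer: D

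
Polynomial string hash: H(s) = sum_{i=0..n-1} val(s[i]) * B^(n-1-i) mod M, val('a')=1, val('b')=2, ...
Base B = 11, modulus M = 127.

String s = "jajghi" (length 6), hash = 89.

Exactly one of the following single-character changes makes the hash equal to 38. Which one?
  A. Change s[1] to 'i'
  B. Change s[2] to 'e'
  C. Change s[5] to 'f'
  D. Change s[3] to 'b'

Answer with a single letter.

Option A: s[1]='a'->'i', delta=(9-1)*11^4 mod 127 = 34, hash=89+34 mod 127 = 123
Option B: s[2]='j'->'e', delta=(5-10)*11^3 mod 127 = 76, hash=89+76 mod 127 = 38 <-- target
Option C: s[5]='i'->'f', delta=(6-9)*11^0 mod 127 = 124, hash=89+124 mod 127 = 86
Option D: s[3]='g'->'b', delta=(2-7)*11^2 mod 127 = 30, hash=89+30 mod 127 = 119

Answer: B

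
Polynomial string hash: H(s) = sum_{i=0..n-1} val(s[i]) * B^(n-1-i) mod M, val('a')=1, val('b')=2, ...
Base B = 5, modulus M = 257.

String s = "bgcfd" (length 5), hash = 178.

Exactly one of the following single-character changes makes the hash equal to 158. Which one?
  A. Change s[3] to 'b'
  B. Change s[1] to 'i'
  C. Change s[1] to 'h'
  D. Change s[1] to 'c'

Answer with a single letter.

Answer: A

Derivation:
Option A: s[3]='f'->'b', delta=(2-6)*5^1 mod 257 = 237, hash=178+237 mod 257 = 158 <-- target
Option B: s[1]='g'->'i', delta=(9-7)*5^3 mod 257 = 250, hash=178+250 mod 257 = 171
Option C: s[1]='g'->'h', delta=(8-7)*5^3 mod 257 = 125, hash=178+125 mod 257 = 46
Option D: s[1]='g'->'c', delta=(3-7)*5^3 mod 257 = 14, hash=178+14 mod 257 = 192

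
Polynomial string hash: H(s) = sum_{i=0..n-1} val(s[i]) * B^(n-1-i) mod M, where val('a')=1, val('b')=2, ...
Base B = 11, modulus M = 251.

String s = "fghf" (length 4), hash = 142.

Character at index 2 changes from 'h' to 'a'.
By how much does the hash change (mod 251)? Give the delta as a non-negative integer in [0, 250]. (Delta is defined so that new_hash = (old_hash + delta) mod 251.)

Delta formula: (val(new) - val(old)) * B^(n-1-k) mod M
  val('a') - val('h') = 1 - 8 = -7
  B^(n-1-k) = 11^1 mod 251 = 11
  Delta = -7 * 11 mod 251 = 174

Answer: 174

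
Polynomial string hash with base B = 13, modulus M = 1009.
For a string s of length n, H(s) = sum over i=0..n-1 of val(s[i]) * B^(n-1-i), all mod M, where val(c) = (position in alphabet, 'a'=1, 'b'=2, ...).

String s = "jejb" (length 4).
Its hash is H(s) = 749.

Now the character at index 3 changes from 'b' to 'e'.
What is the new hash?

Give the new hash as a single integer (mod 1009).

val('b') = 2, val('e') = 5
Position k = 3, exponent = n-1-k = 0
B^0 mod M = 13^0 mod 1009 = 1
Delta = (5 - 2) * 1 mod 1009 = 3
New hash = (749 + 3) mod 1009 = 752

Answer: 752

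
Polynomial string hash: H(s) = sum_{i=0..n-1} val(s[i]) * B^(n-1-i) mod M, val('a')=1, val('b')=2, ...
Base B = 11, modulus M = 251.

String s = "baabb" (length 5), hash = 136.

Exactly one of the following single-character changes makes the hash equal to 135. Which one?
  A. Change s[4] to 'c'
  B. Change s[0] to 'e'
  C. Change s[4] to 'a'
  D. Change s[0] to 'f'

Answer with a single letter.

Option A: s[4]='b'->'c', delta=(3-2)*11^0 mod 251 = 1, hash=136+1 mod 251 = 137
Option B: s[0]='b'->'e', delta=(5-2)*11^4 mod 251 = 249, hash=136+249 mod 251 = 134
Option C: s[4]='b'->'a', delta=(1-2)*11^0 mod 251 = 250, hash=136+250 mod 251 = 135 <-- target
Option D: s[0]='b'->'f', delta=(6-2)*11^4 mod 251 = 81, hash=136+81 mod 251 = 217

Answer: C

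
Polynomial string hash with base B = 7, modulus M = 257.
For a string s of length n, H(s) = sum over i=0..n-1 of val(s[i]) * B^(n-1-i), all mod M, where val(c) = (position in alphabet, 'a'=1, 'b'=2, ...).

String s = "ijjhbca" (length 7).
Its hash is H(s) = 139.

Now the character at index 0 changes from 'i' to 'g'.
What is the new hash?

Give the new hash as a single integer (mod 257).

Answer: 253

Derivation:
val('i') = 9, val('g') = 7
Position k = 0, exponent = n-1-k = 6
B^6 mod M = 7^6 mod 257 = 200
Delta = (7 - 9) * 200 mod 257 = 114
New hash = (139 + 114) mod 257 = 253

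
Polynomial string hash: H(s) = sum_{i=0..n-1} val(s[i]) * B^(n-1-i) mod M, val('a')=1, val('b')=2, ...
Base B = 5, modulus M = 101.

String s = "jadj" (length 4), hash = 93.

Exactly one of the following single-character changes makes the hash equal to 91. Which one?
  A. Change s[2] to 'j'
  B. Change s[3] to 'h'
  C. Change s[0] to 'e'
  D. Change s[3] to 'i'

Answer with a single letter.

Option A: s[2]='d'->'j', delta=(10-4)*5^1 mod 101 = 30, hash=93+30 mod 101 = 22
Option B: s[3]='j'->'h', delta=(8-10)*5^0 mod 101 = 99, hash=93+99 mod 101 = 91 <-- target
Option C: s[0]='j'->'e', delta=(5-10)*5^3 mod 101 = 82, hash=93+82 mod 101 = 74
Option D: s[3]='j'->'i', delta=(9-10)*5^0 mod 101 = 100, hash=93+100 mod 101 = 92

Answer: B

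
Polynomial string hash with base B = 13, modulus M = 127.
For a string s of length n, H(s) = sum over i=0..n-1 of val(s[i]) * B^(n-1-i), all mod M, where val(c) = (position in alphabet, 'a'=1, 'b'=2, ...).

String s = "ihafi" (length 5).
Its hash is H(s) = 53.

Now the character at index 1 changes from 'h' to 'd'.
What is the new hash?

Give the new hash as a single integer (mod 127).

val('h') = 8, val('d') = 4
Position k = 1, exponent = n-1-k = 3
B^3 mod M = 13^3 mod 127 = 38
Delta = (4 - 8) * 38 mod 127 = 102
New hash = (53 + 102) mod 127 = 28

Answer: 28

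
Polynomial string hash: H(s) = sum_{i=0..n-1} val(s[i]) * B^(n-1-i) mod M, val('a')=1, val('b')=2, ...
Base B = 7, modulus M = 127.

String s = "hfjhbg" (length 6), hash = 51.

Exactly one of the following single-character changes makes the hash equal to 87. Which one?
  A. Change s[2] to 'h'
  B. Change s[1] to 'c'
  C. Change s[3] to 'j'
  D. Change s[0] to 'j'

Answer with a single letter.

Option A: s[2]='j'->'h', delta=(8-10)*7^3 mod 127 = 76, hash=51+76 mod 127 = 0
Option B: s[1]='f'->'c', delta=(3-6)*7^4 mod 127 = 36, hash=51+36 mod 127 = 87 <-- target
Option C: s[3]='h'->'j', delta=(10-8)*7^2 mod 127 = 98, hash=51+98 mod 127 = 22
Option D: s[0]='h'->'j', delta=(10-8)*7^5 mod 127 = 86, hash=51+86 mod 127 = 10

Answer: B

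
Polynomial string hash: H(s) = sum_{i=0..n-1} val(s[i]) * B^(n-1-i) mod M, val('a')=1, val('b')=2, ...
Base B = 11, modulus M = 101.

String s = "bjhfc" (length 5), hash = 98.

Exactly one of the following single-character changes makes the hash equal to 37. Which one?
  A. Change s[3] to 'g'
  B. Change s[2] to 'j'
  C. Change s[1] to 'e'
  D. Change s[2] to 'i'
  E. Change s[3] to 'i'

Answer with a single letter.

Option A: s[3]='f'->'g', delta=(7-6)*11^1 mod 101 = 11, hash=98+11 mod 101 = 8
Option B: s[2]='h'->'j', delta=(10-8)*11^2 mod 101 = 40, hash=98+40 mod 101 = 37 <-- target
Option C: s[1]='j'->'e', delta=(5-10)*11^3 mod 101 = 11, hash=98+11 mod 101 = 8
Option D: s[2]='h'->'i', delta=(9-8)*11^2 mod 101 = 20, hash=98+20 mod 101 = 17
Option E: s[3]='f'->'i', delta=(9-6)*11^1 mod 101 = 33, hash=98+33 mod 101 = 30

Answer: B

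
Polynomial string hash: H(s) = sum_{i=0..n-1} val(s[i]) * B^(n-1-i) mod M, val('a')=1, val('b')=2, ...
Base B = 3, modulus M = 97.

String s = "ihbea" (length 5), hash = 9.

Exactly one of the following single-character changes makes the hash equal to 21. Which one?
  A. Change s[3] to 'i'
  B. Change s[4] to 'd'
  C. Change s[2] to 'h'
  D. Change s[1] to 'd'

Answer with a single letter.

Answer: A

Derivation:
Option A: s[3]='e'->'i', delta=(9-5)*3^1 mod 97 = 12, hash=9+12 mod 97 = 21 <-- target
Option B: s[4]='a'->'d', delta=(4-1)*3^0 mod 97 = 3, hash=9+3 mod 97 = 12
Option C: s[2]='b'->'h', delta=(8-2)*3^2 mod 97 = 54, hash=9+54 mod 97 = 63
Option D: s[1]='h'->'d', delta=(4-8)*3^3 mod 97 = 86, hash=9+86 mod 97 = 95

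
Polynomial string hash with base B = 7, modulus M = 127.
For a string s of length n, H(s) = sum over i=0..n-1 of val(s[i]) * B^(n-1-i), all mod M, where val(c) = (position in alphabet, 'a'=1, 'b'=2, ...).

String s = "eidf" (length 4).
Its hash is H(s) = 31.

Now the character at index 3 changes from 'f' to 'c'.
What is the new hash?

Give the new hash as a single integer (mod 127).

Answer: 28

Derivation:
val('f') = 6, val('c') = 3
Position k = 3, exponent = n-1-k = 0
B^0 mod M = 7^0 mod 127 = 1
Delta = (3 - 6) * 1 mod 127 = 124
New hash = (31 + 124) mod 127 = 28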